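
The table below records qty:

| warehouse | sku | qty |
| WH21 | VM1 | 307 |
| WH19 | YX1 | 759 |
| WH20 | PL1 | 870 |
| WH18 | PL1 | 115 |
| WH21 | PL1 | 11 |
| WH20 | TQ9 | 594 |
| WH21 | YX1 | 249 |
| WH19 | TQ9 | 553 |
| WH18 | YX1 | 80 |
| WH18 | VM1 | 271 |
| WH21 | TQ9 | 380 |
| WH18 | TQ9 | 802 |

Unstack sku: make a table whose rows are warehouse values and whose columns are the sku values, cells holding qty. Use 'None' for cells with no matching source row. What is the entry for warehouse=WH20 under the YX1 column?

None

No long-format row has warehouse=WH20 and sku=YX1, so the cell is None.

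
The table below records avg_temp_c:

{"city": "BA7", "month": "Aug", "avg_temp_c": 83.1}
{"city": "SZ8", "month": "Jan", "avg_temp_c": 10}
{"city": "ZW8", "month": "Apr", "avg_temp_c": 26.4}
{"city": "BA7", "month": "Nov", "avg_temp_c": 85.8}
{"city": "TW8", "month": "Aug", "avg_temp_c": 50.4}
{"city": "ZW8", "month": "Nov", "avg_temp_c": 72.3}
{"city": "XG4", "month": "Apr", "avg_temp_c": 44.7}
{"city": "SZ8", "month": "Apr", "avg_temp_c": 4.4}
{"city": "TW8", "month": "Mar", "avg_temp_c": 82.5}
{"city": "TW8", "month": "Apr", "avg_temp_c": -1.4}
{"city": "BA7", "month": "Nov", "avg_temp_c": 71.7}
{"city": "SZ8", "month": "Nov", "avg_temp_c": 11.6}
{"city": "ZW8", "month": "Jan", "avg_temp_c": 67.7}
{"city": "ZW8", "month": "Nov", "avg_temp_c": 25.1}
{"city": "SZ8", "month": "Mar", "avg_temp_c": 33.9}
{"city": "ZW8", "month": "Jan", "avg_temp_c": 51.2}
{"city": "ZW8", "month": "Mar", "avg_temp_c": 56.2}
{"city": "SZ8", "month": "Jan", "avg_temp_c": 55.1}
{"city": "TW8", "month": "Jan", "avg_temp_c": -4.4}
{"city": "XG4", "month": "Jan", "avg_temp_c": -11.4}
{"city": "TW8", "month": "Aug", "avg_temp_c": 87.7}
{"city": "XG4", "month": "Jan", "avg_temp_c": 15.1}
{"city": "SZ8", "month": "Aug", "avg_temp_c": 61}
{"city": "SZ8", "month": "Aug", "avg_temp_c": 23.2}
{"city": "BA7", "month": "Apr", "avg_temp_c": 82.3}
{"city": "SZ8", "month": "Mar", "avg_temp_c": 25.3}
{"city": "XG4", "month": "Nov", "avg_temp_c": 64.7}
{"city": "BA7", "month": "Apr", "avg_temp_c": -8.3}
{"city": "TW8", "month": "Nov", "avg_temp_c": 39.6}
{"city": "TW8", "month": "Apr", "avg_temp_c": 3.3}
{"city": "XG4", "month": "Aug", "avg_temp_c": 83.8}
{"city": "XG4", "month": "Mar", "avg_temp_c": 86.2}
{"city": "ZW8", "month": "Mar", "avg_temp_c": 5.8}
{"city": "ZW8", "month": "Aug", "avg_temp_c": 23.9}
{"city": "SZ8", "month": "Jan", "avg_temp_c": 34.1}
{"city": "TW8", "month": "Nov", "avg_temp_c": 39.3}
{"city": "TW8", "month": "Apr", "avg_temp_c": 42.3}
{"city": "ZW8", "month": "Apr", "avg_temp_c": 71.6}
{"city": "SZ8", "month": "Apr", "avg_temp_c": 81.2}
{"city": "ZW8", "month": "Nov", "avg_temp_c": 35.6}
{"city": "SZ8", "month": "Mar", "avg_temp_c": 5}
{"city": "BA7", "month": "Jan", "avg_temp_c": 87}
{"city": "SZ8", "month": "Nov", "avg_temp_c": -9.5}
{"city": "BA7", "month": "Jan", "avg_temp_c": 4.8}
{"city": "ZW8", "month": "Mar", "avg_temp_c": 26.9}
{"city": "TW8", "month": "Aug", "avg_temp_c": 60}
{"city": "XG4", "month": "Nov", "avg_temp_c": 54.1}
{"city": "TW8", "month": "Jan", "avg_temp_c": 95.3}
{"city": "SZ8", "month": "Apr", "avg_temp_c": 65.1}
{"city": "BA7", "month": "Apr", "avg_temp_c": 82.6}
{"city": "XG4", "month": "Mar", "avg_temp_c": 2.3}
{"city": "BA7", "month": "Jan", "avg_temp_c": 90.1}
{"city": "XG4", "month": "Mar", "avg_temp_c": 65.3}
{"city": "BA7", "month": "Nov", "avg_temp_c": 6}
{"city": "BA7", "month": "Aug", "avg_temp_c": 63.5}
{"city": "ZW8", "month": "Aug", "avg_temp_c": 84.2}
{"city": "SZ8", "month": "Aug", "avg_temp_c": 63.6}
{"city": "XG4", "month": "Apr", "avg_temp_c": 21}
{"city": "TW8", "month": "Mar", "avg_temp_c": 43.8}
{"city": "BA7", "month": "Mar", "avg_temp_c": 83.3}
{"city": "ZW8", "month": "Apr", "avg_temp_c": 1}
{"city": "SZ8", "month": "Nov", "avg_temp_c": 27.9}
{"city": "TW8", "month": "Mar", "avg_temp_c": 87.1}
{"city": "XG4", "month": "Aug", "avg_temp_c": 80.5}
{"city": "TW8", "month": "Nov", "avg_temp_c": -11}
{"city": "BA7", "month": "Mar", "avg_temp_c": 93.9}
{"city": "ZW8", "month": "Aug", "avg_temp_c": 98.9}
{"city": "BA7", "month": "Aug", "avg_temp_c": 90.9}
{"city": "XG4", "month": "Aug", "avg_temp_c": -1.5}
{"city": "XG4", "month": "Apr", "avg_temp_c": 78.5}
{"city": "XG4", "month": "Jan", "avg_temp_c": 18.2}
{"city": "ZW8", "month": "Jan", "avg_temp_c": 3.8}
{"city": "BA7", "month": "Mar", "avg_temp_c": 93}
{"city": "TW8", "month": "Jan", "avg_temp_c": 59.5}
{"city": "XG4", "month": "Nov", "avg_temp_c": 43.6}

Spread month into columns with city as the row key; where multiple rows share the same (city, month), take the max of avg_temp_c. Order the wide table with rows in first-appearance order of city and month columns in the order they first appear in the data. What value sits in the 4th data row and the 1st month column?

87.7

With rows in first-appearance order of city, row 4 is city=TW8. month columns in first-appearance order: Aug, Jan, Apr, Nov, Mar; column 1 is Aug.
Long rows with city=TW8, month=Aug: max(50.4, 87.7, 60) = 87.7.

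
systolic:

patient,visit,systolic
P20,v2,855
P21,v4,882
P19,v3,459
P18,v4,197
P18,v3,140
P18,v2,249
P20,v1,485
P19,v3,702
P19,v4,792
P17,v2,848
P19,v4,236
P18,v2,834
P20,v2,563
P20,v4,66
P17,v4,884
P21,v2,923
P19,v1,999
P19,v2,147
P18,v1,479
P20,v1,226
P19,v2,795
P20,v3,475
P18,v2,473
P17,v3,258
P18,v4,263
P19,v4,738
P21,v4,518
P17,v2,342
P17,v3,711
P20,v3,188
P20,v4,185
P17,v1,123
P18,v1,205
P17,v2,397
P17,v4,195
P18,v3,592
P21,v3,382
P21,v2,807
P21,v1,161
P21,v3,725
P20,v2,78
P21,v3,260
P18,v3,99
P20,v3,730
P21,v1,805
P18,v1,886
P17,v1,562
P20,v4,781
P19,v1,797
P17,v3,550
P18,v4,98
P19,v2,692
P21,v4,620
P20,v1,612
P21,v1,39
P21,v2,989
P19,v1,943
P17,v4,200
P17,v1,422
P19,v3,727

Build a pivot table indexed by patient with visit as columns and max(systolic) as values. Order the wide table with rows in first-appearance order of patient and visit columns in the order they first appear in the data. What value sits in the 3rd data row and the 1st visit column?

With rows in first-appearance order of patient, row 3 is patient=P19. visit columns in first-appearance order: v2, v4, v3, v1; column 1 is v2.
Long rows with patient=P19, visit=v2: max(147, 795, 692) = 795.

795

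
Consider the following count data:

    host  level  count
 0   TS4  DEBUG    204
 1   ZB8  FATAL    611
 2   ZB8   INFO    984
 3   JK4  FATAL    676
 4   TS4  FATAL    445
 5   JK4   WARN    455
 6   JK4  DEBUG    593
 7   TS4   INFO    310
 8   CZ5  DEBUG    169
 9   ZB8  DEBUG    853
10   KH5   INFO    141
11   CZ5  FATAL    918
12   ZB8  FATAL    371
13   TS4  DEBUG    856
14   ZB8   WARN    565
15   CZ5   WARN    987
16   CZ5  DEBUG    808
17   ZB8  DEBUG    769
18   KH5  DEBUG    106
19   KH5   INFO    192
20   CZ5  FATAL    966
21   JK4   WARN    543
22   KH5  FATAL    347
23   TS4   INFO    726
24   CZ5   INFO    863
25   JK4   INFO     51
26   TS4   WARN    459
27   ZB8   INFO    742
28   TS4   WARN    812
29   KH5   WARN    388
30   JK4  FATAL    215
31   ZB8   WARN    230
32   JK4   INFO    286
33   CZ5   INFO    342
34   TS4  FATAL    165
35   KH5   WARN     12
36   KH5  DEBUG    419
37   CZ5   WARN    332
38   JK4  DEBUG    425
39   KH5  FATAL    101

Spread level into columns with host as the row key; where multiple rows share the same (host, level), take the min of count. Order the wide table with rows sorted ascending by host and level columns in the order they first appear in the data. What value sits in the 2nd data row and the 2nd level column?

215

With rows sorted ascending by host, row 2 is host=JK4. level columns in first-appearance order: DEBUG, FATAL, INFO, WARN; column 2 is FATAL.
Long rows with host=JK4, level=FATAL: min(676, 215) = 215.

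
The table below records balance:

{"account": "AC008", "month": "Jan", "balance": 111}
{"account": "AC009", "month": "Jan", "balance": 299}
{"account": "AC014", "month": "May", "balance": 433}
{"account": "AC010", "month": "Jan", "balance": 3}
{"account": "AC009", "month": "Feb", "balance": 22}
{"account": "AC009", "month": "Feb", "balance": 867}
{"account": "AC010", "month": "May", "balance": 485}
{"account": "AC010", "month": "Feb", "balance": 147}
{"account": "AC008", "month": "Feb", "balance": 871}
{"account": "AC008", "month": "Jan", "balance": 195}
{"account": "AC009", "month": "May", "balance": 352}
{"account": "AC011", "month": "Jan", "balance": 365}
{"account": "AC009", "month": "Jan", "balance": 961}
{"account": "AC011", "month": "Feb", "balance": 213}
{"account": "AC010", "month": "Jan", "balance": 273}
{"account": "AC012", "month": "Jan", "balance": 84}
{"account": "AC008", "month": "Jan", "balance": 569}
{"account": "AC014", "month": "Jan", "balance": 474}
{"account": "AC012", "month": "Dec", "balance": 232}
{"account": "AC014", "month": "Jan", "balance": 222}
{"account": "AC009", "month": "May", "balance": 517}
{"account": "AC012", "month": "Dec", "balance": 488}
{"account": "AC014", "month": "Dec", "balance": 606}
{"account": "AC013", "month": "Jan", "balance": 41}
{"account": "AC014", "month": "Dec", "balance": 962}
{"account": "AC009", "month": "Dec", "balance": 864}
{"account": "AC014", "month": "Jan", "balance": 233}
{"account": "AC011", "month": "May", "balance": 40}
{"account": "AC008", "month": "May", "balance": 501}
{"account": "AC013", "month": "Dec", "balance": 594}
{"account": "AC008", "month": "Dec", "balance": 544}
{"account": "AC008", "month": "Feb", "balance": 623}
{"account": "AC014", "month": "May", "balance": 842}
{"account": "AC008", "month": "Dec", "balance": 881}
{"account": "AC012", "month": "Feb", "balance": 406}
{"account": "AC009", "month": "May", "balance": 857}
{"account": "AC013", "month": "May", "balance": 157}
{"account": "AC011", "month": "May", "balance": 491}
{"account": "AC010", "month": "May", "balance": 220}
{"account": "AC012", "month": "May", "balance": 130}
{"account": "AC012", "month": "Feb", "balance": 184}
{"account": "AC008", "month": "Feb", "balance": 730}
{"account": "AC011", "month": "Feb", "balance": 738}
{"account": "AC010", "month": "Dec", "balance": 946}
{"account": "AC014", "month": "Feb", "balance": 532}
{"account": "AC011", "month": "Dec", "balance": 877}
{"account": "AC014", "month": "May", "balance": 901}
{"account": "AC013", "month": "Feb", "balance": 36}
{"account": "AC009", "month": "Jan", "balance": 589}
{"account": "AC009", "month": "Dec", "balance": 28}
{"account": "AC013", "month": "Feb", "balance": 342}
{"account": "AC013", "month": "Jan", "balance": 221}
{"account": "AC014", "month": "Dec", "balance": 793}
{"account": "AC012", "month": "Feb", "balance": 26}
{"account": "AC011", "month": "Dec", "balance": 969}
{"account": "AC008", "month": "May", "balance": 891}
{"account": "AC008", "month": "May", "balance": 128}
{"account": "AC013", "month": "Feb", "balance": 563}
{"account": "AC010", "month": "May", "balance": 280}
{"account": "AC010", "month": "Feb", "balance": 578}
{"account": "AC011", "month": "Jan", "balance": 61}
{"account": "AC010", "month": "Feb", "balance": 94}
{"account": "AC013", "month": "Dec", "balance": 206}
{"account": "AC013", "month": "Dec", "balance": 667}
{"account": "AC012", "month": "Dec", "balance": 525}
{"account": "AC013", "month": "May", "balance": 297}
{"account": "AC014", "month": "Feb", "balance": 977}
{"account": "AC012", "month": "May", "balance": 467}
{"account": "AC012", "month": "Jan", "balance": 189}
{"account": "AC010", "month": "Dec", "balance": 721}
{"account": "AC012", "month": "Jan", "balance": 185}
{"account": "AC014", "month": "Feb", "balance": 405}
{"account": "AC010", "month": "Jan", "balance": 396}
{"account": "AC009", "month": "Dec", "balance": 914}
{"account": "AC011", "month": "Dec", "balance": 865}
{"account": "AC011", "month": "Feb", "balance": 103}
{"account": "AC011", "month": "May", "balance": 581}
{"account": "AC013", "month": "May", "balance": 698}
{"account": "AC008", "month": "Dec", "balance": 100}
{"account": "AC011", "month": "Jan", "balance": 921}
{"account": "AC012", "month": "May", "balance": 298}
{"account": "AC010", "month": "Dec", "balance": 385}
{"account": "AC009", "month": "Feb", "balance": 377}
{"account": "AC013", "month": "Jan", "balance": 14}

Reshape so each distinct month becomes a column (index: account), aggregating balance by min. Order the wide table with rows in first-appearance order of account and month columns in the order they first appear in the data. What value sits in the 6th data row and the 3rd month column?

26

With rows in first-appearance order of account, row 6 is account=AC012. month columns in first-appearance order: Jan, May, Feb, Dec; column 3 is Feb.
Long rows with account=AC012, month=Feb: min(406, 184, 26) = 26.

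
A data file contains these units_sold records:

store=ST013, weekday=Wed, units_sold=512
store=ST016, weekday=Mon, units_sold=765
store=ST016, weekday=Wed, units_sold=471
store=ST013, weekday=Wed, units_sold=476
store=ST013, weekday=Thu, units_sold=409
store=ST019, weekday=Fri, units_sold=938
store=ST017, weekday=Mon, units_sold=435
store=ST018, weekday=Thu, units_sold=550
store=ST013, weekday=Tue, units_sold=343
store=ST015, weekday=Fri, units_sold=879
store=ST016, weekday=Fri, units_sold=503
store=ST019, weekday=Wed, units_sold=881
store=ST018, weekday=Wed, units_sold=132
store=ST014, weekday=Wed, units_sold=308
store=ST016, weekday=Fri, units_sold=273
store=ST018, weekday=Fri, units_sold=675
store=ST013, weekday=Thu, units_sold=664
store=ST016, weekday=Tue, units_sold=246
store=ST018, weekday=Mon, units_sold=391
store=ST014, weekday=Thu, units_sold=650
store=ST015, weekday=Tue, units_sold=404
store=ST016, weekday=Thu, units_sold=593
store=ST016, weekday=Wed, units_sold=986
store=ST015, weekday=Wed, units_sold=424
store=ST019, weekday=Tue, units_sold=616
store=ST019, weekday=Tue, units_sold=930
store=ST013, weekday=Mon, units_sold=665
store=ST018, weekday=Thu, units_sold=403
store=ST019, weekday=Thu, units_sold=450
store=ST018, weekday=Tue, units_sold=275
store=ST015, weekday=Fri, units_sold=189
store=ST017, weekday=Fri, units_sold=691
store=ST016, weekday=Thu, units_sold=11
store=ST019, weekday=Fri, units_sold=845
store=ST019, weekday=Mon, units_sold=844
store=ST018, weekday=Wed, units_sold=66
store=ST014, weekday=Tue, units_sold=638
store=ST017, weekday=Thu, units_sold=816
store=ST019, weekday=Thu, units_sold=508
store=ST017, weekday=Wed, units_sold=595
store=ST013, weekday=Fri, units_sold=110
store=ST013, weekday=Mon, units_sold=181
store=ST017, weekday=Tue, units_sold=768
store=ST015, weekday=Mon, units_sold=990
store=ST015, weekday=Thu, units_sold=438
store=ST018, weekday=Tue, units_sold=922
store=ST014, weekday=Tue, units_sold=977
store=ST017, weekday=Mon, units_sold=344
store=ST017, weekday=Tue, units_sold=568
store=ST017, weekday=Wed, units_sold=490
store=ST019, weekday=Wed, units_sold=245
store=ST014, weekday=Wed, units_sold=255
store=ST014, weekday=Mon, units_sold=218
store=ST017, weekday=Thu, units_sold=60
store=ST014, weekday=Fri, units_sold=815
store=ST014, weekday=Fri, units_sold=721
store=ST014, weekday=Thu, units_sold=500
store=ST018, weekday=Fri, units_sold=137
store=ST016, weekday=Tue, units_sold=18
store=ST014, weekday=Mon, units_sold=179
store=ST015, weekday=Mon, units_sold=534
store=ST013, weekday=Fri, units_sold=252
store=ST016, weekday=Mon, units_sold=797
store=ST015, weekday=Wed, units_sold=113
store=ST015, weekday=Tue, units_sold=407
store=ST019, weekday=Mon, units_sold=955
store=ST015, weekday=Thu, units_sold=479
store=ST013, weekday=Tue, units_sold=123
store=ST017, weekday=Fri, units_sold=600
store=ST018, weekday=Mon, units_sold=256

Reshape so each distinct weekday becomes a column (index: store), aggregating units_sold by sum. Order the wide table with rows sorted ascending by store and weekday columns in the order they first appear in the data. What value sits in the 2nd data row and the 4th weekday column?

1536

With rows sorted ascending by store, row 2 is store=ST014. weekday columns in first-appearance order: Wed, Mon, Thu, Fri, Tue; column 4 is Fri.
Long rows with store=ST014, weekday=Fri: 815 + 721 = 1536.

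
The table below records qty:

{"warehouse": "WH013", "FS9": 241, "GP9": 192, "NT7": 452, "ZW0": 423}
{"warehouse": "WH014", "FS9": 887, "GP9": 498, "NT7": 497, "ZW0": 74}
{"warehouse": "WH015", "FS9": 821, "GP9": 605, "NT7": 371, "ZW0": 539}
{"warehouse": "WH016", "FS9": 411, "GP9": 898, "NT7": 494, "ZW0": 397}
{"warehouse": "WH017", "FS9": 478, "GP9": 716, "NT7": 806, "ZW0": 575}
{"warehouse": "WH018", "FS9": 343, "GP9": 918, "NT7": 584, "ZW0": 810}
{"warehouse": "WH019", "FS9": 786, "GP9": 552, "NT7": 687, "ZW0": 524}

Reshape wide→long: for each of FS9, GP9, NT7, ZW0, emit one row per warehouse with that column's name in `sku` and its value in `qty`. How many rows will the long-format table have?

7 warehouse values × 4 melted columns = 28 rows.

28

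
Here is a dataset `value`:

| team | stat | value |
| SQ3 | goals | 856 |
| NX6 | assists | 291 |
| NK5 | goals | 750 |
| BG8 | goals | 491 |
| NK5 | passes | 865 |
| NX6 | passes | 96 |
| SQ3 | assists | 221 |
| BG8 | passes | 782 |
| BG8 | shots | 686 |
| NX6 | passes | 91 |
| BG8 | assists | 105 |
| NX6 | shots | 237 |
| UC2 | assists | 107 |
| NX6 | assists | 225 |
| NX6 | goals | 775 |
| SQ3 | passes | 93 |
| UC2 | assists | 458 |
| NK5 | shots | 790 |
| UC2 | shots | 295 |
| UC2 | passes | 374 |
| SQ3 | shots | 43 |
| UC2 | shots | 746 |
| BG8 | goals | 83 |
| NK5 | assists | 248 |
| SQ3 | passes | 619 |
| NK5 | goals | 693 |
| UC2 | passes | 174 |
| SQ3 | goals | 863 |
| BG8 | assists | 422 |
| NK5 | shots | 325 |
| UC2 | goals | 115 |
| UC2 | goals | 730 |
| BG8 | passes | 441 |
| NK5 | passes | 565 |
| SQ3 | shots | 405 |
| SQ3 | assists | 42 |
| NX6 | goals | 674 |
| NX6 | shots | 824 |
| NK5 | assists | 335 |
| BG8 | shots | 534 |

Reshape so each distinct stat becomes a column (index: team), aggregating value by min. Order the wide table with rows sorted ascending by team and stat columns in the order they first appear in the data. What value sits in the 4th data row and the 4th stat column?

43

With rows sorted ascending by team, row 4 is team=SQ3. stat columns in first-appearance order: goals, assists, passes, shots; column 4 is shots.
Long rows with team=SQ3, stat=shots: min(43, 405) = 43.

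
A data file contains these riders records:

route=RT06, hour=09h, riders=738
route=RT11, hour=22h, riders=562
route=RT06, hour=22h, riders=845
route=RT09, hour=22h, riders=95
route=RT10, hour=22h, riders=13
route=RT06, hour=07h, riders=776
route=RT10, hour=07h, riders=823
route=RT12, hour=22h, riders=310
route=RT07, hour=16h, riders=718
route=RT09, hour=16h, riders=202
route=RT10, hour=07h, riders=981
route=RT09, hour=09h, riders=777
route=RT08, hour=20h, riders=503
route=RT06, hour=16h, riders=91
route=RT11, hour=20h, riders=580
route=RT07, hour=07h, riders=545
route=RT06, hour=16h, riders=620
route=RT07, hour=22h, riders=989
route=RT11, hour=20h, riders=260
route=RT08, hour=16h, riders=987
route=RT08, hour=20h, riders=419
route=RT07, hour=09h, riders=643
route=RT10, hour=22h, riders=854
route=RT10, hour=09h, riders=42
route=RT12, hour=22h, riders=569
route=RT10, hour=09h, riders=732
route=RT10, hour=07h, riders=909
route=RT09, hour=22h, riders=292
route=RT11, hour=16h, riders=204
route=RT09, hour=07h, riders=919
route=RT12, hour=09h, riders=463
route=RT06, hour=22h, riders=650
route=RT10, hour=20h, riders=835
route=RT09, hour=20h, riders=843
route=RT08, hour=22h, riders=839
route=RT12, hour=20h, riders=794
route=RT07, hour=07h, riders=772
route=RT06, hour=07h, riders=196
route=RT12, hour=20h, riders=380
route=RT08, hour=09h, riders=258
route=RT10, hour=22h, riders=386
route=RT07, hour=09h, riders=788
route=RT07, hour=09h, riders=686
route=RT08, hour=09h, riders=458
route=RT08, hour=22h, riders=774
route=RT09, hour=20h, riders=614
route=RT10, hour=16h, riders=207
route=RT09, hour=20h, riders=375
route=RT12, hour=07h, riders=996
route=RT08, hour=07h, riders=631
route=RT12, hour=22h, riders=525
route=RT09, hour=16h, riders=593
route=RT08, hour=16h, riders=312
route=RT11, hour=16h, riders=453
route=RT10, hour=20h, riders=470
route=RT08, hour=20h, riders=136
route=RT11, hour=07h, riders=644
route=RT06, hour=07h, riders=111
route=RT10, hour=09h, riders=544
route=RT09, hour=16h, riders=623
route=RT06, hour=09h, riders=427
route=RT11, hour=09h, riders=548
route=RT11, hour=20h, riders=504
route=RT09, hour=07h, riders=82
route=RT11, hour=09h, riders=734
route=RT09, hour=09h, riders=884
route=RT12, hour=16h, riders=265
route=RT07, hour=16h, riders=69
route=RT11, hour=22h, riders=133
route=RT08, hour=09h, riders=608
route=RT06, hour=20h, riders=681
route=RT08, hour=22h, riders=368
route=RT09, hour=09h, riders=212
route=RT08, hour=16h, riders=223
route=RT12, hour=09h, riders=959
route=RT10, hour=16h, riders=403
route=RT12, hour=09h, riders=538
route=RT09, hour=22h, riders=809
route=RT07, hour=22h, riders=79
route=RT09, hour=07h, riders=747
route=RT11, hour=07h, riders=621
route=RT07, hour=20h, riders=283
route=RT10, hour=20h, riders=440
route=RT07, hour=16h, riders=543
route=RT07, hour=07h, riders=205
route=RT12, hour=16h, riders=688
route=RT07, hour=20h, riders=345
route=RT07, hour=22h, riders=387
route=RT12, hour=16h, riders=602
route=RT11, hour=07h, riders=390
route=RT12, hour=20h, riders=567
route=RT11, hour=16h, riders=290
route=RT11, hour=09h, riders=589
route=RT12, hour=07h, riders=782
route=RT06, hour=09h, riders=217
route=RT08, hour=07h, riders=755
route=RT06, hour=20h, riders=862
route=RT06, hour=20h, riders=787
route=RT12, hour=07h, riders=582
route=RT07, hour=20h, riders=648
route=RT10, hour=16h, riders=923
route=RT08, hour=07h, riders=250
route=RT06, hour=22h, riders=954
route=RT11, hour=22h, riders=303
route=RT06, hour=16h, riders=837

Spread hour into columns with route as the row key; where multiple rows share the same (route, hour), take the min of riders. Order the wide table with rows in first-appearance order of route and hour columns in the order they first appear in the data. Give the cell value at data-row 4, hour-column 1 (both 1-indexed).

42

With rows in first-appearance order of route, row 4 is route=RT10. hour columns in first-appearance order: 09h, 22h, 07h, 16h, 20h; column 1 is 09h.
Long rows with route=RT10, hour=09h: min(42, 732, 544) = 42.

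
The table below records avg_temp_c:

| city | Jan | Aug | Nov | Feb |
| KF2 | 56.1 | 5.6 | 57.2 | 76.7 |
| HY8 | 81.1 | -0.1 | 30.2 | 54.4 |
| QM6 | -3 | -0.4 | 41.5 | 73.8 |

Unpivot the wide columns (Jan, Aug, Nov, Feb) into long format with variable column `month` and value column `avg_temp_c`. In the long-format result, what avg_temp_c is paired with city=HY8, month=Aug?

Unpivoting turns each (city, wide-column) pair into one long row.
The wide cell at row HY8, column Aug holds -0.1, so the long row (HY8, Aug) has avg_temp_c=-0.1.

-0.1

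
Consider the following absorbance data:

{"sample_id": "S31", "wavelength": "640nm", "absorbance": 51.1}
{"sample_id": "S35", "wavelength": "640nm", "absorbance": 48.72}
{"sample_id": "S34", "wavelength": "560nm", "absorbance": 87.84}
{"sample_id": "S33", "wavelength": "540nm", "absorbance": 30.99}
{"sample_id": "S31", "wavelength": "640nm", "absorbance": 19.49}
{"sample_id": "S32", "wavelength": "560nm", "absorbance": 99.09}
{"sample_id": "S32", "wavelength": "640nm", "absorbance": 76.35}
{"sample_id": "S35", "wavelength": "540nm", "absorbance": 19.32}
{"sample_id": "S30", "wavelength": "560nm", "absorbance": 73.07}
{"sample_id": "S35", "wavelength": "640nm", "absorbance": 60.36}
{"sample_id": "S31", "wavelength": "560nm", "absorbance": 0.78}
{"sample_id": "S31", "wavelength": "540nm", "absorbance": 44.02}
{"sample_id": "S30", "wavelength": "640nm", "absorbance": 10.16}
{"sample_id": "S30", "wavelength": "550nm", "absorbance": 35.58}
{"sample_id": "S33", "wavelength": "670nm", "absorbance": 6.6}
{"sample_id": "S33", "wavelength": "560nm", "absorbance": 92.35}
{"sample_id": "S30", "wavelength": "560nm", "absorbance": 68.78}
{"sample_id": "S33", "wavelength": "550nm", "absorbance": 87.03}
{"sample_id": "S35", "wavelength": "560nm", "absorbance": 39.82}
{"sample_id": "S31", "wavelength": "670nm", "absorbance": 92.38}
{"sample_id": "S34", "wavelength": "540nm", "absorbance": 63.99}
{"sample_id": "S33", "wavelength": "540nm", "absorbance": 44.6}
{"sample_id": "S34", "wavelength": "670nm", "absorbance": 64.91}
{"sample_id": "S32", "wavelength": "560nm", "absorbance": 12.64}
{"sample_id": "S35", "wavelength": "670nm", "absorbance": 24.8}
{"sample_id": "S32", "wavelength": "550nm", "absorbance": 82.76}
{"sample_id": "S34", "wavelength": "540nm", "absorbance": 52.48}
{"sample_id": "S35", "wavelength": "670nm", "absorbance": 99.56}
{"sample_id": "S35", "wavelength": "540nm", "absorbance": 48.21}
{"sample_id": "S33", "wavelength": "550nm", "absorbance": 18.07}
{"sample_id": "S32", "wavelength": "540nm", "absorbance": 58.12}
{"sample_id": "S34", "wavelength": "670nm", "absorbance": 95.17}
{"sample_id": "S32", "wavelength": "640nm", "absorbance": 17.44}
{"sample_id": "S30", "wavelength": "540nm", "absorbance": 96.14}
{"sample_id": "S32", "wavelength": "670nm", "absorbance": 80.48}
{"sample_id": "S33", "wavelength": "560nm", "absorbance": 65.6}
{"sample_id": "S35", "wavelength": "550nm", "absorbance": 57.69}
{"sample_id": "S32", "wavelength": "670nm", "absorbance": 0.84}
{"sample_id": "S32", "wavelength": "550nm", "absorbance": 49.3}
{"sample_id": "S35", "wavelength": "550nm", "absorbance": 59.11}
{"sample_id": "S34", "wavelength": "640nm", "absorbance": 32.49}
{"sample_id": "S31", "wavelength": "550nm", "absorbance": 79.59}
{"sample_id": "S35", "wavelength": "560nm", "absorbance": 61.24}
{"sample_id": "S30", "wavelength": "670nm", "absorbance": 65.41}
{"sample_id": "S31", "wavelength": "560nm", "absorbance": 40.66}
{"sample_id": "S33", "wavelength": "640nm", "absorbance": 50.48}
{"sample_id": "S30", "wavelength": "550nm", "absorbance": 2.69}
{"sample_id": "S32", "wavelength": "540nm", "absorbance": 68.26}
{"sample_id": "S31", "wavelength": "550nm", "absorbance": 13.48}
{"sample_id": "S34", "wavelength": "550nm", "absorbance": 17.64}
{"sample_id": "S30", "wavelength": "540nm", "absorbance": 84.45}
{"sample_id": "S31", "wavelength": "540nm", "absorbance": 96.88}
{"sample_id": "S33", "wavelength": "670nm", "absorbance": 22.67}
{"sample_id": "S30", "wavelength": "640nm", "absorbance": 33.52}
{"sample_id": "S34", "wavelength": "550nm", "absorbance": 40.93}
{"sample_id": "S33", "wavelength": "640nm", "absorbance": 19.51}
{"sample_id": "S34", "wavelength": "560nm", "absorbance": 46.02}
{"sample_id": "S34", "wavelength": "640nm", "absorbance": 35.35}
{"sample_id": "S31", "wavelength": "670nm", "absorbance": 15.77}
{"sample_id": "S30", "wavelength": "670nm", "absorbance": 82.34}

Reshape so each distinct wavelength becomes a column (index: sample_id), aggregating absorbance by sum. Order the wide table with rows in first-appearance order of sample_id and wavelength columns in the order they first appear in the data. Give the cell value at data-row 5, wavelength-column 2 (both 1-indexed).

With rows in first-appearance order of sample_id, row 5 is sample_id=S32. wavelength columns in first-appearance order: 640nm, 560nm, 540nm, 550nm, 670nm; column 2 is 560nm.
Long rows with sample_id=S32, wavelength=560nm: 99.09 + 12.64 = 111.73.

111.73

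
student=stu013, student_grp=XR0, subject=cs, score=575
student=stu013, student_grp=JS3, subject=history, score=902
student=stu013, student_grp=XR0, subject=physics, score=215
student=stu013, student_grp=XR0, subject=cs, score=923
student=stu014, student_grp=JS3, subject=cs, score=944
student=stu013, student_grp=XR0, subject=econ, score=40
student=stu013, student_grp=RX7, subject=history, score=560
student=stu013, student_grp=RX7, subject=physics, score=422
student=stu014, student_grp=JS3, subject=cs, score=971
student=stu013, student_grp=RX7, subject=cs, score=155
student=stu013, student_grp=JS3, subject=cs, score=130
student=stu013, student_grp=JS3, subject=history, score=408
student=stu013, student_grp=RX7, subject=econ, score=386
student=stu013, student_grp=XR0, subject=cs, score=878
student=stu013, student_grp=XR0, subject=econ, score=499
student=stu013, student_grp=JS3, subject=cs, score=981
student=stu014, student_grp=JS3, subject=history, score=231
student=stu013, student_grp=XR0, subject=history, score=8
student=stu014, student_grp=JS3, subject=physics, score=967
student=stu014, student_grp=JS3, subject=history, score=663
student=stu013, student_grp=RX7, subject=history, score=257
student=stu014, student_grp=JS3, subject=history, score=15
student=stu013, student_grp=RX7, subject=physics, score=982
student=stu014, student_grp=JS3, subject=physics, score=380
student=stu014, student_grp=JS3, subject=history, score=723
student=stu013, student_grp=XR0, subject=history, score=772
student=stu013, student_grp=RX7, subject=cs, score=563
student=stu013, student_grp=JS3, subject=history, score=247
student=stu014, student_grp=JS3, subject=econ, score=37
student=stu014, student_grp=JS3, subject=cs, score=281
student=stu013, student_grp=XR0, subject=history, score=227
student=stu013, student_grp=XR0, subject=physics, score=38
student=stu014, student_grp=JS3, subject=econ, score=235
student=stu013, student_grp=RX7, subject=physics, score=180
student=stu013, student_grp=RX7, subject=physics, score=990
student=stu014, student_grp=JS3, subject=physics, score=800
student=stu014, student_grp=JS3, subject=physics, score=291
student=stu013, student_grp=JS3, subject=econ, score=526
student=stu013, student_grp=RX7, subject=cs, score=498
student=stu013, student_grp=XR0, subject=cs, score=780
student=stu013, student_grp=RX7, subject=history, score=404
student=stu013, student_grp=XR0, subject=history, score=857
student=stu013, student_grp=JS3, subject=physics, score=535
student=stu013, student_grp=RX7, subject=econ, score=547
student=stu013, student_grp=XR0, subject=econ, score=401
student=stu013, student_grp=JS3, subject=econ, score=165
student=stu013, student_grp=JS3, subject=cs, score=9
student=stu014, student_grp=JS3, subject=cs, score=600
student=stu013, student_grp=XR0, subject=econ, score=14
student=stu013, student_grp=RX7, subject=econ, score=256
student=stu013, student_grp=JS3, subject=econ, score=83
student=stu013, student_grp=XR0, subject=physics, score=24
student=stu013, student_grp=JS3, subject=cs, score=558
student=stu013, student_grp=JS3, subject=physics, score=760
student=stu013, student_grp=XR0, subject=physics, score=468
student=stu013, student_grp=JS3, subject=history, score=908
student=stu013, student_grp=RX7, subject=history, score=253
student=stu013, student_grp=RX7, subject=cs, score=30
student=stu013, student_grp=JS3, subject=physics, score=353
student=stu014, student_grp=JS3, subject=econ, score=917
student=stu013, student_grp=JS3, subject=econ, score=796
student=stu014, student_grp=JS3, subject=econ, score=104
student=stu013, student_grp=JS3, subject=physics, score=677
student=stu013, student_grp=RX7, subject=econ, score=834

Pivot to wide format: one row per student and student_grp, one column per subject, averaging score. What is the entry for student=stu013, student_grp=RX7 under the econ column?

Rows with student=stu013, student_grp=RX7 and subject=econ: score values are 386, 547, 256, 834.
(386 + 547 + 256 + 834) / 4 = 505.75.

505.75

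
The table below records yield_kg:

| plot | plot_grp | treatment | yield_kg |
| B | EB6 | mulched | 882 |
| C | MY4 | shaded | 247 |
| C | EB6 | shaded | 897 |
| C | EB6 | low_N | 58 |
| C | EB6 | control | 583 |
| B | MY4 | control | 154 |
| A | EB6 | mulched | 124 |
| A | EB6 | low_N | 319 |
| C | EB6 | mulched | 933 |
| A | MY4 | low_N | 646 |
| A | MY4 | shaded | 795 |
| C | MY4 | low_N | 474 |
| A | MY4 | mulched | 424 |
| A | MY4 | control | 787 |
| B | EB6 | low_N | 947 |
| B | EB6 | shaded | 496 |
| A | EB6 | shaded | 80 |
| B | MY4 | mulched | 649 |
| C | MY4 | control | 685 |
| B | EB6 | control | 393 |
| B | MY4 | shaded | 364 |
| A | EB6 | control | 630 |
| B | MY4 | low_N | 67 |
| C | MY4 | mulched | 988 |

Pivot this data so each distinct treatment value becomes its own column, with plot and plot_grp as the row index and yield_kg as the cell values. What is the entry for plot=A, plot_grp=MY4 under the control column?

Wide layout: rows indexed by plot and plot_grp, columns are the 4 distinct treatment values (mulched, shaded, low_N, control).
Cell (plot=A, plot_grp=MY4, treatment=control) draws from the long row where plot=A, plot_grp=MY4 and treatment=control, which has yield_kg=787.

787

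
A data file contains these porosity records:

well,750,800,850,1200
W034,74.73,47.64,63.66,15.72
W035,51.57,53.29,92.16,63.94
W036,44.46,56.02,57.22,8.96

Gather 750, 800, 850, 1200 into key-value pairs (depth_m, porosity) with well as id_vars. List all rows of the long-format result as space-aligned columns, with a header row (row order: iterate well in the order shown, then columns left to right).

Each (well, column) pair becomes one row: 3 × 4 = 12 rows.
For example, (W034, 750) → porosity=74.73.

well  depth_m  porosity
W034  750      74.73   
W034  800      47.64   
W034  850      63.66   
W034  1200     15.72   
W035  750      51.57   
W035  800      53.29   
W035  850      92.16   
W035  1200     63.94   
W036  750      44.46   
W036  800      56.02   
W036  850      57.22   
W036  1200     8.96    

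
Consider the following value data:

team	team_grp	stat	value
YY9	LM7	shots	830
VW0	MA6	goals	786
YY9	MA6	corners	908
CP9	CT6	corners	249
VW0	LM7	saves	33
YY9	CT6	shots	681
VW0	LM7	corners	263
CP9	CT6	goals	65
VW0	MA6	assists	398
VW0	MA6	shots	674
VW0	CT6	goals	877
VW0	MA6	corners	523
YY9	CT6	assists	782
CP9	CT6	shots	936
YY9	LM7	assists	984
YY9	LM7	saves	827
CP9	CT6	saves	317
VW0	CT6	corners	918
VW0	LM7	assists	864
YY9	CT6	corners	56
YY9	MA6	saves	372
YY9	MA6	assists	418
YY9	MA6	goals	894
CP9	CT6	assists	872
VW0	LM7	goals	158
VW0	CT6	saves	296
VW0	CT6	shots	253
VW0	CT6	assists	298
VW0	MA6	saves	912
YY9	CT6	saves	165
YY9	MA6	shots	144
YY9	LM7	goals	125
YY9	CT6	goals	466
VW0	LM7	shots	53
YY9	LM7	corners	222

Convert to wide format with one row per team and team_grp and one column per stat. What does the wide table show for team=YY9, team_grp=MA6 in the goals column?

Wide layout: rows indexed by team and team_grp, columns are the 5 distinct stat values (shots, goals, corners, saves, assists).
Cell (team=YY9, team_grp=MA6, stat=goals) draws from the long row where team=YY9, team_grp=MA6 and stat=goals, which has value=894.

894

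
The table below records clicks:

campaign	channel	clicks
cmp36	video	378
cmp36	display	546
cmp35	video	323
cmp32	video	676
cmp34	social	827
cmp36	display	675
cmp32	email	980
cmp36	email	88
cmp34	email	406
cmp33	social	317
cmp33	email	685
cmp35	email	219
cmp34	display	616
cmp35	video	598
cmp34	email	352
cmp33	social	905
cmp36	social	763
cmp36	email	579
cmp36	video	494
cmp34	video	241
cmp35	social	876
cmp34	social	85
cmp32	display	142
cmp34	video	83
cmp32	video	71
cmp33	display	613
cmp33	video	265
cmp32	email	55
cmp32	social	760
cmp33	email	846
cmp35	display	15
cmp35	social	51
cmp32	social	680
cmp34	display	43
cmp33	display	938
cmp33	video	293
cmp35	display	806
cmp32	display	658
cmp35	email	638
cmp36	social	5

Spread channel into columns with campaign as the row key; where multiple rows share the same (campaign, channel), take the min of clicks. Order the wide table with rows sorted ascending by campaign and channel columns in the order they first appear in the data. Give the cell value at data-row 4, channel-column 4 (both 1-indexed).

219

With rows sorted ascending by campaign, row 4 is campaign=cmp35. channel columns in first-appearance order: video, display, social, email; column 4 is email.
Long rows with campaign=cmp35, channel=email: min(219, 638) = 219.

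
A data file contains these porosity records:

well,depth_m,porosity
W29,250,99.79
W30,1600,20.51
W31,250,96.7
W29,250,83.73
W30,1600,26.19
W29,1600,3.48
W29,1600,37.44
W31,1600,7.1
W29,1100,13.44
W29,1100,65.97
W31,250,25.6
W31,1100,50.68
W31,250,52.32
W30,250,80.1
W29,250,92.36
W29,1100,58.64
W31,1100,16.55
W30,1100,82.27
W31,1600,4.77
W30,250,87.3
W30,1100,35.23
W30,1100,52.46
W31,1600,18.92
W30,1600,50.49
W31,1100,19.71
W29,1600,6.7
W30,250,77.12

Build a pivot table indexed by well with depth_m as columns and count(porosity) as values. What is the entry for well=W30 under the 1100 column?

3

Rows with well=W30 and depth_m=1100: porosity values are 82.27, 35.23, 52.46.
3 rows match — count = 3.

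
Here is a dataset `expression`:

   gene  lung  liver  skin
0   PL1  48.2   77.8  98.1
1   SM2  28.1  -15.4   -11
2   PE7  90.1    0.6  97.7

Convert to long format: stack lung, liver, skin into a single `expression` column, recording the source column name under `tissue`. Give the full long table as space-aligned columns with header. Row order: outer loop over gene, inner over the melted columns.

Each (gene, column) pair becomes one row: 3 × 3 = 9 rows.
For example, (PL1, lung) → expression=48.2.

gene  tissue  expression
PL1   lung    48.2      
PL1   liver   77.8      
PL1   skin    98.1      
SM2   lung    28.1      
SM2   liver   -15.4     
SM2   skin    -11       
PE7   lung    90.1      
PE7   liver   0.6       
PE7   skin    97.7      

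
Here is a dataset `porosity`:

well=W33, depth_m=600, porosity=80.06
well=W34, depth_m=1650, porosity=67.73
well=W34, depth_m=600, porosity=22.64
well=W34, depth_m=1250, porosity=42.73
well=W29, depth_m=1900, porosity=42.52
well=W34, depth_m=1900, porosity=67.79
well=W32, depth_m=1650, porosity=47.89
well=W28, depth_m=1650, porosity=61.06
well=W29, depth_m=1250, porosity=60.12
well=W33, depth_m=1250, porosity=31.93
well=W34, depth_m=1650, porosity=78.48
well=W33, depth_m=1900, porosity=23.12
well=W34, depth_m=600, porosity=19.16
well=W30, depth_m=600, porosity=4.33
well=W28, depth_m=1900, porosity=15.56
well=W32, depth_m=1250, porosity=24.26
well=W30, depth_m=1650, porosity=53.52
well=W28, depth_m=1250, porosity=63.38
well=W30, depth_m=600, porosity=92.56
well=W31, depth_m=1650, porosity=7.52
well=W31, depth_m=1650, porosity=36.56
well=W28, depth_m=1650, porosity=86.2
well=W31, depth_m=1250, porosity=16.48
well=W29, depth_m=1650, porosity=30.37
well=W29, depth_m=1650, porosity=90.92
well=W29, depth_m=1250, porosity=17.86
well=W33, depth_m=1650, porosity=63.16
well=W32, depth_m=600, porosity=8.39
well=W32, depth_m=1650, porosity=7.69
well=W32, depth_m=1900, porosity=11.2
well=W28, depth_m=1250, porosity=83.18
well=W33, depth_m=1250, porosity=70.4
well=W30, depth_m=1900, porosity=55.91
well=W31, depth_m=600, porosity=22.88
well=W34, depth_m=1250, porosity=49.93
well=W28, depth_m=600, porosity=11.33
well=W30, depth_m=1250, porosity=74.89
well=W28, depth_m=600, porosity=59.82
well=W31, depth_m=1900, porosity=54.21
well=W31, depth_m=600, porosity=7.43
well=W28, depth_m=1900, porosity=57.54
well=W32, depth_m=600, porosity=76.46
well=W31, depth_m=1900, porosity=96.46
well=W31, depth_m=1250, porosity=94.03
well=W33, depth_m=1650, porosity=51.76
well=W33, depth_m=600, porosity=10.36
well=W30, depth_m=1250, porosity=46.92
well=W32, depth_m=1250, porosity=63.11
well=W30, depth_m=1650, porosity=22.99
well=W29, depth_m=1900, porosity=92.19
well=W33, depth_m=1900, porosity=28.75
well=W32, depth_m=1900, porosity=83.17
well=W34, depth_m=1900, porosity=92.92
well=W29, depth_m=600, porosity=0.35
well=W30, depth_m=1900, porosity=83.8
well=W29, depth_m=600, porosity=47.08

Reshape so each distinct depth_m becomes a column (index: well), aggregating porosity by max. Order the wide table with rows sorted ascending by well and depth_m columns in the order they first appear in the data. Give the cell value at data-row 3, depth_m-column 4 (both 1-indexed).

With rows sorted ascending by well, row 3 is well=W30. depth_m columns in first-appearance order: 600, 1650, 1250, 1900; column 4 is 1900.
Long rows with well=W30, depth_m=1900: max(55.91, 83.8) = 83.8.

83.8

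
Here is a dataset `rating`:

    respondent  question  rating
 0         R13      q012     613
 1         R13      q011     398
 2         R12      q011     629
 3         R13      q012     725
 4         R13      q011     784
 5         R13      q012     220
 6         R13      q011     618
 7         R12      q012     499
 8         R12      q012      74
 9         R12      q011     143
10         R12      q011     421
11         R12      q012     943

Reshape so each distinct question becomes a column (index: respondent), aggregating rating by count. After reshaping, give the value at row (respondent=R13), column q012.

Rows with respondent=R13 and question=q012: rating values are 613, 725, 220.
3 rows match — count = 3.

3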